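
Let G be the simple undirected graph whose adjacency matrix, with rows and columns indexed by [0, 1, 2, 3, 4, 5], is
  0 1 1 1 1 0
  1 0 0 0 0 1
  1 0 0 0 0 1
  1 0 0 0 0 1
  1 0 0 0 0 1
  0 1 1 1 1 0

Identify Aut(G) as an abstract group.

S_2 × S_4

The vertices split by degree into {0, 5} (degree 4) and {1, 2, 3, 4} (degree 2); every edge runs between the two parts, so G is the complete bipartite graph K_{2,4}. Automorphisms preserve the bipartition setwise (since the parts differ in size) and act as S_2 × S_4 within it; |Aut| = 48.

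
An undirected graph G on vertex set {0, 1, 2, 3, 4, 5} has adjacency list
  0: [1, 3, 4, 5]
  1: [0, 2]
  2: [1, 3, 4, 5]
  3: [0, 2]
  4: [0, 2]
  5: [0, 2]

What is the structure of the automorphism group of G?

The vertices split by degree into {0, 2} (degree 4) and {1, 3, 4, 5} (degree 2); every edge runs between the two parts, so G is the complete bipartite graph K_{2,4}. Automorphisms preserve the bipartition setwise (since the parts differ in size) and act as S_4 × S_2 within it; |Aut| = 48.

S_4 × S_2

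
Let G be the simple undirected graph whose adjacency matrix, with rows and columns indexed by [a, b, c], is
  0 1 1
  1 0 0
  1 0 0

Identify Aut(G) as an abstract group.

C_2

The degree sequence is [2, 1, 1]; the two degree-1 vertices b and c are the ends of a path, so G = P_3. The only nontrivial automorphism of a path is the end-to-end reflection, so Aut(G) ≅ Z_2.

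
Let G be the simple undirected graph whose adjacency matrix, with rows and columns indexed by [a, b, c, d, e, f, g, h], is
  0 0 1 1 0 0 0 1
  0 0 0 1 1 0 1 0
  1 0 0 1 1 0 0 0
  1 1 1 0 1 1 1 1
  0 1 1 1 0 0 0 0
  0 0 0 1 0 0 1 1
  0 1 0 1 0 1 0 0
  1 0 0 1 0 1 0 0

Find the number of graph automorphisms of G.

Vertex d is the unique vertex of degree 7; the remaining 7 vertices each have degree 3 and induce a cycle, so G is the wheel on 8 vertices with hub d. Every automorphism fixes the hub and acts on the rim 7-cycle, so Aut(G) ≅ Aut(C_7) = D_7 of order 14.

14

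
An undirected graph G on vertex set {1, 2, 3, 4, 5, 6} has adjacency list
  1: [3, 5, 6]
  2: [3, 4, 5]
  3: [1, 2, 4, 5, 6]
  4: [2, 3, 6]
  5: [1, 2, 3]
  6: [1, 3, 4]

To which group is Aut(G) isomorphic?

Vertex 3 is the unique vertex of degree 5; the remaining 5 vertices each have degree 3 and induce a cycle, so G is the wheel on 6 vertices with hub 3. Every automorphism fixes the hub and acts on the rim 5-cycle, so Aut(G) ≅ Aut(C_5) = D_5 of order 10.

the dihedral group of order 10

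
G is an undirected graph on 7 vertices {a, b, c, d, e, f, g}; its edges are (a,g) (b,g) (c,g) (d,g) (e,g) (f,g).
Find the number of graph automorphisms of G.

720

Vertex g has degree 6 and every other vertex has degree 1, so G is the star K_{1,6} with centre g. The 6 leaves are pairwise interchangeable while the centre is fixed, giving Aut(G) = S_6.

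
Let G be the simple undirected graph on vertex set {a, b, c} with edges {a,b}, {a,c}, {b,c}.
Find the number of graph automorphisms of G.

All 3 vertices are pairwise adjacent: G = K_3. Every bijection on the vertex set is an automorphism of K_3; hence Aut(K_3) ≅ S_3, order 6.

6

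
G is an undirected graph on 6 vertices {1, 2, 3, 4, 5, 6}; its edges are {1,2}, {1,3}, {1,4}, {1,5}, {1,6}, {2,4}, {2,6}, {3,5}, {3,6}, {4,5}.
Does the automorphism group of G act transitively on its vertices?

No

Vertex 1 is the only vertex of degree 5, so every automorphism fixes it; G is not vertex-transitive.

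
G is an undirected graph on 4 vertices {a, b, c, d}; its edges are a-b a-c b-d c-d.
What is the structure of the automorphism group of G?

D_4

G is 2-regular and connected on 4 vertices, i.e. the cycle C_4. C_4 has 4 rotations and 4 reflections, so Aut(C_4) ≅ D_4 of order 8.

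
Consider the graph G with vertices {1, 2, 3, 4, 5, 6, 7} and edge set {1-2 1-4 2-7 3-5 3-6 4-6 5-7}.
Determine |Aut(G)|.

Every vertex has degree 2 and the graph is connected, so G is the 7-cycle C_7. C_7 has 7 rotations and 7 reflections, so Aut(C_7) ≅ D_7 of order 14.

14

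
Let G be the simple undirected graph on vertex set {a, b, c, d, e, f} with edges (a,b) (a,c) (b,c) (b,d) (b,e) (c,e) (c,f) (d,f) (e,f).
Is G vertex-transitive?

Automorphisms preserve degree, but G has vertices of degree 2 and vertices of degree 4; no automorphism maps one to the other, so G is not vertex-transitive.

No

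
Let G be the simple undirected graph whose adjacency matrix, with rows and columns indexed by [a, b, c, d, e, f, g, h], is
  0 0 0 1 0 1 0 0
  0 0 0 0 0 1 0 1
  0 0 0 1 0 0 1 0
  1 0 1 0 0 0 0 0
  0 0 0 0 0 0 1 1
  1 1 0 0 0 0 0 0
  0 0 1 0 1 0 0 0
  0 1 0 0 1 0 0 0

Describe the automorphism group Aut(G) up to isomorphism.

G is 2-regular and connected on 8 vertices, i.e. the cycle C_8. C_8 has 8 rotations and 8 reflections, so Aut(C_8) ≅ D_8 of order 16.

the dihedral group of order 16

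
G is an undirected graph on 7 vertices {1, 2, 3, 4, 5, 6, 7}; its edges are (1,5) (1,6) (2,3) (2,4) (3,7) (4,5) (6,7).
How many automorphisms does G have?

14

G is 2-regular and connected on 7 vertices, i.e. the cycle C_7. C_7 has 7 rotations and 7 reflections, so Aut(C_7) ≅ D_7 of order 14.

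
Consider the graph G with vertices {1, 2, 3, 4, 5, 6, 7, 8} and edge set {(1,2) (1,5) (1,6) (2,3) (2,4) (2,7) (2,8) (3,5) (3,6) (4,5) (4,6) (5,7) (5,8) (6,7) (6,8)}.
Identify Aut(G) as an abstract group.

The vertices split by degree into {2, 5, 6} (degree 5) and {1, 3, 4, 7, 8} (degree 3); every edge runs between the two parts, so G is the complete bipartite graph K_{3,5}. The parts have unequal sizes, so no automorphism swaps them; each part is permuted independently, giving S_3 × S_5 of order 3!·5! = 720.

S_3 × S_5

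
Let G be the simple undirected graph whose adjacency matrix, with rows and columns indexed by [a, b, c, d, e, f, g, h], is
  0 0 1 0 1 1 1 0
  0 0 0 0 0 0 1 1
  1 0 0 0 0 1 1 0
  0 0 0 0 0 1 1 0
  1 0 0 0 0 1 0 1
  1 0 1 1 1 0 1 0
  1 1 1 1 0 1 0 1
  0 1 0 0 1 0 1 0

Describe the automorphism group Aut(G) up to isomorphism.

Degrees alone do not determine every vertex (e.g. b and d both have degree 2), but their neighbour-degree multisets differ: N(b) has degrees [3, 6] while N(d) has degrees [5, 6]. Repeating this refinement separates all vertices, so the only automorphism is the identity.

{e}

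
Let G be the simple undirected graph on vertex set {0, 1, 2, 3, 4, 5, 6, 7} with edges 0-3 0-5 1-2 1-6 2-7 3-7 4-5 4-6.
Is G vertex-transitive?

Yes

G is 2-regular and connected on 8 vertices, i.e. the cycle C_8. C_8 has 8 rotations and 8 reflections, so Aut(C_8) ≅ D_8 of order 16. This group acts transitively on the 8 vertices.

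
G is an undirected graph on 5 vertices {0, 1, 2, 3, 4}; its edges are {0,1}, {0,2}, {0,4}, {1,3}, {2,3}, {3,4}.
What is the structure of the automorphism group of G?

S_3 × S_2

The vertices split by degree into {0, 3} (degree 3) and {1, 2, 4} (degree 2); every edge runs between the two parts, so G is the complete bipartite graph K_{2,3}. Automorphisms preserve the bipartition setwise (since the parts differ in size) and act as S_3 × S_2 within it; |Aut| = 12.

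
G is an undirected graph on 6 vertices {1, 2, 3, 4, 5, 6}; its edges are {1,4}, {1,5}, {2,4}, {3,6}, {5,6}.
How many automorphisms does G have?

2

The degree sequence is [2, 1, 1, 2, 2, 2]; the two degree-1 vertices 2 and 3 are the ends of a path, so G = P_6. A path has exactly one nontrivial symmetry — reversal — giving Aut(G) of order 2.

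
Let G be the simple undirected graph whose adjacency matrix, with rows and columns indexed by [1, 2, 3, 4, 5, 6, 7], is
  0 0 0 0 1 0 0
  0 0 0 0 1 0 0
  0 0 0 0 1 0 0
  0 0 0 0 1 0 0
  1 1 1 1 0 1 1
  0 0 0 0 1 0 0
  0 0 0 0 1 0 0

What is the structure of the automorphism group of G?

Vertex 5 has degree 6 and every other vertex has degree 1, so G is the star K_{1,6} with centre 5. Any automorphism fixes the centre and permutes the 6 leaves freely, so Aut(G) ≅ S_6 of order 6! = 720.

the symmetric group on 6 letters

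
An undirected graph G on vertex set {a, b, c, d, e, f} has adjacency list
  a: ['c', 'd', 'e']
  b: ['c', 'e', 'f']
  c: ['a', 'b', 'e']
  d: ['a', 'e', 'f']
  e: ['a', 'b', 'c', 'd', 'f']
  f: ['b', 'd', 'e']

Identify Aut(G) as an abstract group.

D_5

Vertex e is the unique vertex of degree 5; the remaining 5 vertices each have degree 3 and induce a cycle, so G is the wheel on 6 vertices with hub e. With the hub fixed, the remaining symmetry is that of the rim cycle C_5, giving the dihedral group D_5.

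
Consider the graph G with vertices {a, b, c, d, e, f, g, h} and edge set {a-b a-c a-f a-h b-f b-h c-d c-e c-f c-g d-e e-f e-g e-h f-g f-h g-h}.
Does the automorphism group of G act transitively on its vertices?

No

Vertex b is the only vertex of degree 3, so every automorphism fixes it; G is not vertex-transitive.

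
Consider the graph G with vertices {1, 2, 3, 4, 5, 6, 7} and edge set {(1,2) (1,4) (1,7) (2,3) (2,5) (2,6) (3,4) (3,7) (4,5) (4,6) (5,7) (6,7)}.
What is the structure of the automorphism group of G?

S_3 × S_4

The vertices split by degree into {2, 4, 7} (degree 4) and {1, 3, 5, 6} (degree 3); every edge runs between the two parts, so G is the complete bipartite graph K_{3,4}. The parts have unequal sizes, so no automorphism swaps them; each part is permuted independently, giving S_3 × S_4 of order 3!·4! = 144.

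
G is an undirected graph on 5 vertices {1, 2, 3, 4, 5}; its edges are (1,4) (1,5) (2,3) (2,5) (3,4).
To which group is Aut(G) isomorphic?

D_5

Every vertex has degree 2 and the graph is connected, so G is the 5-cycle C_5. The automorphisms of the 5-cycle are exactly the symmetries of a regular 5-gon: the dihedral group D_5, |D_5| = 10.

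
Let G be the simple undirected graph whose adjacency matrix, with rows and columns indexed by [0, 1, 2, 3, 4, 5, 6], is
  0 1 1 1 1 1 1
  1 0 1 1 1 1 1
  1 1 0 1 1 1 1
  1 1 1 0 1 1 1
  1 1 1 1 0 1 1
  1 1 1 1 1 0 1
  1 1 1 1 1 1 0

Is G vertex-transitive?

Yes

All 7 vertices are pairwise adjacent: G = K_7. Every bijection on the vertex set is an automorphism of K_7; hence Aut(K_7) ≅ S_7, order 5040. This group acts transitively on the 7 vertices.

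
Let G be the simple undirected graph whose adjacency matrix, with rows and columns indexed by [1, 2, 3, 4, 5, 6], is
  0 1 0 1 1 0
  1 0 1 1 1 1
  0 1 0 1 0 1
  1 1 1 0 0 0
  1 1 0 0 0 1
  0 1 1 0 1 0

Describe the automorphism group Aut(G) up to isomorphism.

D_5

Vertex 2 is the unique vertex of degree 5; the remaining 5 vertices each have degree 3 and induce a cycle, so G is the wheel on 6 vertices with hub 2. Every automorphism fixes the hub and acts on the rim 5-cycle, so Aut(G) ≅ Aut(C_5) = D_5 of order 10.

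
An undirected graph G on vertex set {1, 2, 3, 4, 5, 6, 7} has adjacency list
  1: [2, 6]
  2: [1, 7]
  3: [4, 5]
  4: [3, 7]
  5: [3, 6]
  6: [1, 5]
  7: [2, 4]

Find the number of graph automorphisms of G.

G is 2-regular and connected on 7 vertices, i.e. the cycle C_7. C_7 has 7 rotations and 7 reflections, so Aut(C_7) ≅ D_7 of order 14.

14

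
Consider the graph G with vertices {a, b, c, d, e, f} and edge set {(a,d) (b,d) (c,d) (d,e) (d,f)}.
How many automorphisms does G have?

Vertex d has degree 5 and every other vertex has degree 1, so G is the star K_{1,5} with centre d. Any automorphism fixes the centre and permutes the 5 leaves freely, so Aut(G) ≅ S_5 of order 5! = 120.

120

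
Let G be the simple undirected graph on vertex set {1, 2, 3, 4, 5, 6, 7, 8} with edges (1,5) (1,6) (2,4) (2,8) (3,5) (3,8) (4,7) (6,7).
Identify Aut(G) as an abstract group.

Every vertex has degree 2 and the graph is connected, so G is the 8-cycle C_8. C_8 has 8 rotations and 8 reflections, so Aut(C_8) ≅ D_8 of order 16.

the dihedral group of order 16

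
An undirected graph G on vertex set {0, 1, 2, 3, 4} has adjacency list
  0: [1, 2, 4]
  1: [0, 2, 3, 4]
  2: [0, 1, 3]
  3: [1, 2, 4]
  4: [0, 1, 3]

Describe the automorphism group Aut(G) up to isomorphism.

D_4

Vertex 1 is the unique vertex of degree 4; the remaining 4 vertices each have degree 3 and induce a cycle, so G is the wheel on 5 vertices with hub 1. Every automorphism fixes the hub and acts on the rim 4-cycle, so Aut(G) ≅ Aut(C_4) = D_4 of order 8.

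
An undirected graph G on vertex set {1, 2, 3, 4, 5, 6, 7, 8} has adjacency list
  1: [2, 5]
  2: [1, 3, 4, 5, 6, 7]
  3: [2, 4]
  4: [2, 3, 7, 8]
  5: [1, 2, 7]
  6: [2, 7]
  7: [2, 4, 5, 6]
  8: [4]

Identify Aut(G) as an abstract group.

The degree sequence is [2, 6, 2, 4, 3, 2, 4, 1]. Checking the degree-preserving permutations of the vertex set shows that none except the identity preserves every edge, so Aut(G) is trivial.

the trivial group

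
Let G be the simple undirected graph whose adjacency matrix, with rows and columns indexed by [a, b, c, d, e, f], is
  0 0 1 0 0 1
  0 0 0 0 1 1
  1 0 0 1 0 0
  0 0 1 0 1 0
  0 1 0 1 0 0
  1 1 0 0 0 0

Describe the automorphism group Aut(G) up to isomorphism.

D_6

G is 2-regular and connected on 6 vertices, i.e. the cycle C_6. The automorphisms of the 6-cycle are exactly the symmetries of a regular 6-gon: the dihedral group D_6, |D_6| = 12.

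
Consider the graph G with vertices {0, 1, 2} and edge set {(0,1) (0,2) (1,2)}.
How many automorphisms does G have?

6

Every vertex has degree 2, so G is the complete graph K_3. Every bijection on the vertex set is an automorphism of K_3; hence Aut(K_3) ≅ S_3, order 6.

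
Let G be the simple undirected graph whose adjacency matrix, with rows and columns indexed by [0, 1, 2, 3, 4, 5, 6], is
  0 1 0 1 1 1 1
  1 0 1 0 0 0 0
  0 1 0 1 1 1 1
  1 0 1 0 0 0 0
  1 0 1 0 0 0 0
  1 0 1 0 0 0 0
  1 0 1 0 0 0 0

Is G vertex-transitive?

Automorphisms preserve degree, but G has vertices of degree 2 and vertices of degree 5; no automorphism maps one to the other, so G is not vertex-transitive.

No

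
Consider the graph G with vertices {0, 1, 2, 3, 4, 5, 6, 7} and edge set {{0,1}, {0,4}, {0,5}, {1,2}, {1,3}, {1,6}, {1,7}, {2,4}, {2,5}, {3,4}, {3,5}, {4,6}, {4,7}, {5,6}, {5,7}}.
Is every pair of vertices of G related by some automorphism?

No

Automorphisms preserve degree, but G has vertices of degree 3 and vertices of degree 5; no automorphism maps one to the other, so G is not vertex-transitive.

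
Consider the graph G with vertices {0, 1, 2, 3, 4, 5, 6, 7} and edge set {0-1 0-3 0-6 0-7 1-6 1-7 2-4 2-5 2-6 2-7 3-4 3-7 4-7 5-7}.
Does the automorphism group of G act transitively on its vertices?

Vertex 5 is the only vertex of degree 2, so every automorphism fixes it; G is not vertex-transitive.

No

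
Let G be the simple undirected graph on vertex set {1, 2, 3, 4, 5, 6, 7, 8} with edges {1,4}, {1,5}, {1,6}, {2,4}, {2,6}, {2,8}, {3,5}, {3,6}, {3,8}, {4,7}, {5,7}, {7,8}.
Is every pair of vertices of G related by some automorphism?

Yes

G is 3-regular and bipartite on 2^3 = 8 vertices with girth 4; it is the hypercube graph Q_3. Aut(Q_3) consists of the signed permutations of the 3 coordinate axes: 3! permutations times 2^3 sign flips, so |Aut| = 2^3·3! = 48. Under this action every vertex can be carried to every other, so G is vertex-transitive.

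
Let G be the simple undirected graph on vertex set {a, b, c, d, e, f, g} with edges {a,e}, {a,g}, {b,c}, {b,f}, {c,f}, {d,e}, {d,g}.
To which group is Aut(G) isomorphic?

G has two connected components, {a, d, e, g} and {b, c, f}; each is 2-regular, so G = C_4 ⊔ C_3. The components are non-isomorphic (different sizes), so Aut(G) = Aut(C_3) × Aut(C_4) = D_3 × D_4 of order 6·8 = 48.

D_3 × D_4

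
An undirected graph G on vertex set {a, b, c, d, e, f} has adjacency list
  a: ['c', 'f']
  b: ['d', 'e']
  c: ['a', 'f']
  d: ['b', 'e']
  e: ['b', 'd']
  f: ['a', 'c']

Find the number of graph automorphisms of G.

72

G has two connected components, {b, d, e} and {a, c, f}; each is 2-regular, so G = C_3 ⊔ C_3. Aut of a disjoint union of two copies of C_3 is the wreath product D_3 ≀ Z_2, of order 2·6² = 72.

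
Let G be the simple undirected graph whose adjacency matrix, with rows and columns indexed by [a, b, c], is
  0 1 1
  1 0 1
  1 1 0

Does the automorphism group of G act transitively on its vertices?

Yes

All 3 vertices are pairwise adjacent: G = K_3. Every bijection on the vertex set is an automorphism of K_3; hence Aut(K_3) ≅ S_3, order 6. This group acts transitively on the 3 vertices.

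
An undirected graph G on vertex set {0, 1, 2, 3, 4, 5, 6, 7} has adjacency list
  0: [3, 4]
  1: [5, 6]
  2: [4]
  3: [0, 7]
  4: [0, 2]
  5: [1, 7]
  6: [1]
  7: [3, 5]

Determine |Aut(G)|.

The degree sequence is [2, 2, 1, 2, 2, 2, 1, 2]; the two degree-1 vertices 2 and 6 are the ends of a path, so G = P_8. A path has exactly one nontrivial symmetry — reversal — giving Aut(G) of order 2.

2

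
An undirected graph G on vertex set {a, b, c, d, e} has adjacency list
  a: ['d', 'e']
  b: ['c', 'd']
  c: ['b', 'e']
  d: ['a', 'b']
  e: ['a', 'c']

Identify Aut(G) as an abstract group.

G is 2-regular and connected on 5 vertices, i.e. the cycle C_5. The automorphisms of the 5-cycle are exactly the symmetries of a regular 5-gon: the dihedral group D_5, |D_5| = 10.

the dihedral group of order 10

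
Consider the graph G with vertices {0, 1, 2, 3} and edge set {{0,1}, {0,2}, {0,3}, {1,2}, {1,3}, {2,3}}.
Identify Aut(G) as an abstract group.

the symmetric group on 4 letters

Every vertex has degree 3, so G is the complete graph K_4. Every bijection on the vertex set is an automorphism of K_4; hence Aut(K_4) ≅ S_4, order 24.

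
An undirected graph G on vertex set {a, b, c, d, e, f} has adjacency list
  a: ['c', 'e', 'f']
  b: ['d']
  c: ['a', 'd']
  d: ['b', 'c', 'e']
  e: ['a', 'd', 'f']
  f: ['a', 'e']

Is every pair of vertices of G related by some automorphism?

No

Vertex b is the only vertex of degree 1, so every automorphism fixes it; G is not vertex-transitive.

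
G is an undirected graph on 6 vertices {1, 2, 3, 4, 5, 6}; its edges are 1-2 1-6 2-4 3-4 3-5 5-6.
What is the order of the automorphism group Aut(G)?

12

G is 2-regular and connected on 6 vertices, i.e. the cycle C_6. The automorphisms of the 6-cycle are exactly the symmetries of a regular 6-gon: the dihedral group D_6, |D_6| = 12.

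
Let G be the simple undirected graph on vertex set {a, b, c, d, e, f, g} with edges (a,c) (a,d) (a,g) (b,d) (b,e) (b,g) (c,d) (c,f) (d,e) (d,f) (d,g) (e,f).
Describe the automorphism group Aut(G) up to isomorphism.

Vertex d is the unique vertex of degree 6; the remaining 6 vertices each have degree 3 and induce a cycle, so G is the wheel on 7 vertices with hub d. With the hub fixed, the remaining symmetry is that of the rim cycle C_6, giving the dihedral group D_6.

D_6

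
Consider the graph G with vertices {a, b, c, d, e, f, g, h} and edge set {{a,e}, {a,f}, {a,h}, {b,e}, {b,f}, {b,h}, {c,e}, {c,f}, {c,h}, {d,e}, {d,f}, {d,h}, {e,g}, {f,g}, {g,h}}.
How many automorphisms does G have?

The vertices split by degree into {e, f, h} (degree 5) and {a, b, c, d, g} (degree 3); every edge runs between the two parts, so G is the complete bipartite graph K_{3,5}. Automorphisms preserve the bipartition setwise (since the parts differ in size) and act as S_3 × S_5 within it; |Aut| = 720.

720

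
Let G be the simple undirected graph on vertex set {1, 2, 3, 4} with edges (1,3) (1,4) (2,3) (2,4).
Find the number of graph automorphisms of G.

G is 2-regular and connected on 4 vertices, i.e. the cycle C_4. C_4 has 4 rotations and 4 reflections, so Aut(C_4) ≅ D_4 of order 8.

8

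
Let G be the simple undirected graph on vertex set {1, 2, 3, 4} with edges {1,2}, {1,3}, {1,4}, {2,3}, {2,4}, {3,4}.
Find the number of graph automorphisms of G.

24

All 4 vertices are pairwise adjacent: G = K_4. Every bijection on the vertex set is an automorphism of K_4; hence Aut(K_4) ≅ S_4, order 24.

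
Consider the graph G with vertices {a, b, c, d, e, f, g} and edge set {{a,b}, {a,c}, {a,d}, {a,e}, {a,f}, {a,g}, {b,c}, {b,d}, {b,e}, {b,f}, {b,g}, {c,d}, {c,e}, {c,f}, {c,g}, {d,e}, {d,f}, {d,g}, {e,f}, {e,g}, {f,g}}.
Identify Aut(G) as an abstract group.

S_7

Every vertex has degree 6, so G is the complete graph K_7. Every bijection on the vertex set is an automorphism of K_7; hence Aut(K_7) ≅ S_7, order 5040.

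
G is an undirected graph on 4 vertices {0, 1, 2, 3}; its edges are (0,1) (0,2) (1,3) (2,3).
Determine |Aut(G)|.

G is 2-regular and bipartite on 2^2 = 4 vertices with girth 4; it is the hypercube graph Q_2. Aut(Q_2) consists of the signed permutations of the 2 coordinate axes: 2! permutations times 2^2 sign flips, so |Aut| = 2^2·2! = 8.

8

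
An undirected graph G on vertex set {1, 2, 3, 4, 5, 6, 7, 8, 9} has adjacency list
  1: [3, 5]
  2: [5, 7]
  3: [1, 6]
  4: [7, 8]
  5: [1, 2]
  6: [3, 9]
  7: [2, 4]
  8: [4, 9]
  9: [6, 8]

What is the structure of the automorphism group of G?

G is 2-regular and connected on 9 vertices, i.e. the cycle C_9. The automorphisms of the 9-cycle are exactly the symmetries of a regular 9-gon: the dihedral group D_9, |D_9| = 18.

D_9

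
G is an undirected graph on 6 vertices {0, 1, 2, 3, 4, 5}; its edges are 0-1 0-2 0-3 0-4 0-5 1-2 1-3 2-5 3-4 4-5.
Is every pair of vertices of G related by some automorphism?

No

Vertex 0 is the only vertex of degree 5, so every automorphism fixes it; G is not vertex-transitive.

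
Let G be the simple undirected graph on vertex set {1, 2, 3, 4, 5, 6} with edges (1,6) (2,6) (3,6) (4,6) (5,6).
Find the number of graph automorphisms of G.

120

Vertex 6 has degree 5 and every other vertex has degree 1, so G is the star K_{1,5} with centre 6. The 5 leaves are pairwise interchangeable while the centre is fixed, giving Aut(G) = S_5.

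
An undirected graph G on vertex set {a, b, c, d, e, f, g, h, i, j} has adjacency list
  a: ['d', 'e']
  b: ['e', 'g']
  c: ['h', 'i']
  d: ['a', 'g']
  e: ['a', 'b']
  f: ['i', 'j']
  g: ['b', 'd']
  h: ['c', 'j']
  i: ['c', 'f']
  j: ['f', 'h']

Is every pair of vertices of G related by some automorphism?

Yes

G has two connected components, {a, b, d, e, g} and {c, f, h, i, j}; each is 2-regular, so G = C_5 ⊔ C_5. With two isomorphic components, Aut(G) = Aut(C_5) ≀ S_2 = (D_5 × D_5) ⋊ Z_2: permute each cycle by D_5, then optionally swap the two cycles. Order 2·(2·5)² = 200. This group acts transitively on the 10 vertices.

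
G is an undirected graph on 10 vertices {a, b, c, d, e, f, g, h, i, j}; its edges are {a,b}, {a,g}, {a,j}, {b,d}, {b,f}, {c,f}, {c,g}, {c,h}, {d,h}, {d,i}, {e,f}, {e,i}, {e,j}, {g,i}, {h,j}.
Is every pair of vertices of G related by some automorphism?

Yes

G is 3-regular on 10 vertices with no triangles and no 4-cycles (girth 5): this is the Petersen graph. Viewing the Petersen graph as the Kneser graph K(5,2) — vertices are 2-subsets of {1,…,5}, edges join disjoint pairs — its automorphisms are exactly the permutations of the 5-element set, so Aut ≅ S_5 of order 120. Under this action every vertex can be carried to every other, so G is vertex-transitive.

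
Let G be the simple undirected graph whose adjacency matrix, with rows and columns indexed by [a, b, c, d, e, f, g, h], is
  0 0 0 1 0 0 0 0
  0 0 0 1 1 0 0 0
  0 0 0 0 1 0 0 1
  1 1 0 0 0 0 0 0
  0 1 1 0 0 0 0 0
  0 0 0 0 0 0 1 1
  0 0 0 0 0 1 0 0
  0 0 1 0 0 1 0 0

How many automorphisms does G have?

2

The degree sequence is [1, 2, 2, 2, 2, 2, 1, 2]; the two degree-1 vertices a and g are the ends of a path, so G = P_8. The only nontrivial automorphism of a path is the end-to-end reflection, so Aut(G) ≅ Z_2.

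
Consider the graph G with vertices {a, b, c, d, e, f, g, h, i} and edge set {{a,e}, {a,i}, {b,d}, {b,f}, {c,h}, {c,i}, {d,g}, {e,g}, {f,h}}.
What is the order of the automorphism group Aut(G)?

G is 2-regular and connected on 9 vertices, i.e. the cycle C_9. C_9 has 9 rotations and 9 reflections, so Aut(C_9) ≅ D_9 of order 18.

18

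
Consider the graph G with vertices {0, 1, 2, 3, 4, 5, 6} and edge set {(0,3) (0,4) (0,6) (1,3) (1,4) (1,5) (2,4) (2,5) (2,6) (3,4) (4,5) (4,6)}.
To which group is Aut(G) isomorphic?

the dihedral group of order 12

Vertex 4 is the unique vertex of degree 6; the remaining 6 vertices each have degree 3 and induce a cycle, so G is the wheel on 7 vertices with hub 4. Every automorphism fixes the hub and acts on the rim 6-cycle, so Aut(G) ≅ Aut(C_6) = D_6 of order 12.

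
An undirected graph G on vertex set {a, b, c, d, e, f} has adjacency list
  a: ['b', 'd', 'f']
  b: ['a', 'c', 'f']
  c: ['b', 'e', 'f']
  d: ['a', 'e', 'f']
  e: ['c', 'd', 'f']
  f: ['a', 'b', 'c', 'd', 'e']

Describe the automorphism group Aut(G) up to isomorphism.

the dihedral group of order 10

Vertex f is the unique vertex of degree 5; the remaining 5 vertices each have degree 3 and induce a cycle, so G is the wheel on 6 vertices with hub f. Every automorphism fixes the hub and acts on the rim 5-cycle, so Aut(G) ≅ Aut(C_5) = D_5 of order 10.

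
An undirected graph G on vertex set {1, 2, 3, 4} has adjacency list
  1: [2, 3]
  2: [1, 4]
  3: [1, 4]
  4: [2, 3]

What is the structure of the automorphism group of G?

G is 2-regular and bipartite on 2^2 = 4 vertices with girth 4; it is the hypercube graph Q_2. The symmetry group of the 2-cube is the hyperoctahedral group B_2 = Z_2 ≀ S_2, of order 2^2·2! = 8.

the hyperoctahedral group B_2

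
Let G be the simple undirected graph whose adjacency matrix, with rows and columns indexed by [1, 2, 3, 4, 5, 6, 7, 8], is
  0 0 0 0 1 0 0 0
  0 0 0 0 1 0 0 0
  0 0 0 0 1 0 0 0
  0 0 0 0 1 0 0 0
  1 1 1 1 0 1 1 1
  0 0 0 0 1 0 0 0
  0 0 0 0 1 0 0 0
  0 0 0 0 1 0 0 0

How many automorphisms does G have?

Vertex 5 has degree 7 and every other vertex has degree 1, so G is the star K_{1,7} with centre 5. The 7 leaves are pairwise interchangeable while the centre is fixed, giving Aut(G) = S_7.

5040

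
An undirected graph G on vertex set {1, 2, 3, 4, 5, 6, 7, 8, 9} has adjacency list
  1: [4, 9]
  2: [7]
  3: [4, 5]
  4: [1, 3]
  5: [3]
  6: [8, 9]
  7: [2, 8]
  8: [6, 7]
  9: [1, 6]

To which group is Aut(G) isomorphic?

The degree sequence is [2, 1, 2, 2, 1, 2, 2, 2, 2]; the two degree-1 vertices 2 and 5 are the ends of a path, so G = P_9. The only nontrivial automorphism of a path is the end-to-end reflection, so Aut(G) ≅ Z_2.

Z_2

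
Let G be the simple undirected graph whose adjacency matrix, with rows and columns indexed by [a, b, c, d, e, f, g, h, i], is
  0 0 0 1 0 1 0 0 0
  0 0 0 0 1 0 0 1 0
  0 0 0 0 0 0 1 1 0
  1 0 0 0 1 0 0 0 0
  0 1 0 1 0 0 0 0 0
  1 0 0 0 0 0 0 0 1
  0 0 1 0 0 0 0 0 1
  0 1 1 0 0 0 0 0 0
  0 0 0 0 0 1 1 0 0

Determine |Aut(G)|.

G is 2-regular and connected on 9 vertices, i.e. the cycle C_9. The automorphisms of the 9-cycle are exactly the symmetries of a regular 9-gon: the dihedral group D_9, |D_9| = 18.

18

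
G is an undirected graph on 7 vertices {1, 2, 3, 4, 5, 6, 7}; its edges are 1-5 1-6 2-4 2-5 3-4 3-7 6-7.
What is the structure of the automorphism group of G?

G is 2-regular and connected on 7 vertices, i.e. the cycle C_7. C_7 has 7 rotations and 7 reflections, so Aut(C_7) ≅ D_7 of order 14.

D_7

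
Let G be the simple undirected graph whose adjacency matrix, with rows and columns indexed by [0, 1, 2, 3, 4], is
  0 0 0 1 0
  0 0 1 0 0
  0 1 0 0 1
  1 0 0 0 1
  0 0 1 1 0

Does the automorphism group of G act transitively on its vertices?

Automorphisms preserve degree, but G has vertices of degree 1 and vertices of degree 2; no automorphism maps one to the other, so G is not vertex-transitive.

No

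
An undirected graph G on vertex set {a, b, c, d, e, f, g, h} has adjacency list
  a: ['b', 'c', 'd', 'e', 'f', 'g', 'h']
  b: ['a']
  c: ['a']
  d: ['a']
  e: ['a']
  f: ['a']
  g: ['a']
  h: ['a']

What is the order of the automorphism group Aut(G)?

5040

Vertex a has degree 7 and every other vertex has degree 1, so G is the star K_{1,7} with centre a. Any automorphism fixes the centre and permutes the 7 leaves freely, so Aut(G) ≅ S_7 of order 7! = 5040.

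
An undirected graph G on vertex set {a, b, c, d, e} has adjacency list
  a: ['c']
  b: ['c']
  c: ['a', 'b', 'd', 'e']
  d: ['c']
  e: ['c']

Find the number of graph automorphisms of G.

24

Vertex c has degree 4 and every other vertex has degree 1, so G is the star K_{1,4} with centre c. Any automorphism fixes the centre and permutes the 4 leaves freely, so Aut(G) ≅ S_4 of order 4! = 24.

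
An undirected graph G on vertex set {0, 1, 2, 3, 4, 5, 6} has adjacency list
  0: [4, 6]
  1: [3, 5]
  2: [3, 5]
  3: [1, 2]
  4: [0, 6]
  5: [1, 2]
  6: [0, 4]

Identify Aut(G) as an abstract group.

D_3 × D_4

G has two connected components, {1, 2, 3, 5} and {0, 4, 6}; each is 2-regular, so G = C_4 ⊔ C_3. No automorphism exchanges components of different sizes, hence Aut(G) is the direct product D_3 × D_4, order 48.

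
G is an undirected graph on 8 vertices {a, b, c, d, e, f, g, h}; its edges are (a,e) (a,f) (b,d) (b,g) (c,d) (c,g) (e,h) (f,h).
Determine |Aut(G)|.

G has two connected components, {b, c, d, g} and {a, e, f, h}; each is 2-regular, so G = C_4 ⊔ C_4. With two isomorphic components, Aut(G) = Aut(C_4) ≀ S_2 = (D_4 × D_4) ⋊ Z_2: permute each cycle by D_4, then optionally swap the two cycles. Order 2·(2·4)² = 128.

128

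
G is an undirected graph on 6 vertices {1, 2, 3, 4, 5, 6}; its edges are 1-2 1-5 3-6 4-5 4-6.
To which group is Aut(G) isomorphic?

The degree sequence is [2, 1, 1, 2, 2, 2]; the two degree-1 vertices 2 and 3 are the ends of a path, so G = P_6. The only nontrivial automorphism of a path is the end-to-end reflection, so Aut(G) ≅ Z_2.

the cyclic group of order 2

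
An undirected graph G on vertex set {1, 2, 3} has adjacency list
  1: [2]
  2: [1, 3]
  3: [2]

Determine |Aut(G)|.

2

The degree sequence is [1, 2, 1]; the two degree-1 vertices 1 and 3 are the ends of a path, so G = P_3. A path has exactly one nontrivial symmetry — reversal — giving Aut(G) of order 2.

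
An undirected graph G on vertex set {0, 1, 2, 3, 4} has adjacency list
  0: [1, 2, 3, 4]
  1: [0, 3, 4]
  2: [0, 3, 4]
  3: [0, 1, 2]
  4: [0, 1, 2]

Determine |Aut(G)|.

Vertex 0 is the unique vertex of degree 4; the remaining 4 vertices each have degree 3 and induce a cycle, so G is the wheel on 5 vertices with hub 0. Every automorphism fixes the hub and acts on the rim 4-cycle, so Aut(G) ≅ Aut(C_4) = D_4 of order 8.

8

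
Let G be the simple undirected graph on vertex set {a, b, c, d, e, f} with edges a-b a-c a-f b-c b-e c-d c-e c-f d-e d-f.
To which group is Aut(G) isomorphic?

the dihedral group of order 10

Vertex c is the unique vertex of degree 5; the remaining 5 vertices each have degree 3 and induce a cycle, so G is the wheel on 6 vertices with hub c. With the hub fixed, the remaining symmetry is that of the rim cycle C_5, giving the dihedral group D_5.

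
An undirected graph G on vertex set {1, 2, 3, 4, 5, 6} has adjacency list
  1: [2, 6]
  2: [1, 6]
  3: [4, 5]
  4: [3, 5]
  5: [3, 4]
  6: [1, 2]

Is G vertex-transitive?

Yes

G has two connected components, {3, 4, 5} and {1, 2, 6}; each is 2-regular, so G = C_3 ⊔ C_3. With two isomorphic components, Aut(G) = Aut(C_3) ≀ S_2 = (D_3 × D_3) ⋊ Z_2: permute each cycle by D_3, then optionally swap the two cycles. Order 2·(2·3)² = 72. Under this action every vertex can be carried to every other, so G is vertex-transitive.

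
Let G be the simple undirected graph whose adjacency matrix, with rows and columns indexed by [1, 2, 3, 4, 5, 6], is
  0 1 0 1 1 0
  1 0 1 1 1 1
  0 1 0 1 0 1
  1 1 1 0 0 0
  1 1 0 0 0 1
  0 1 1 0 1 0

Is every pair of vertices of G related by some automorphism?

Vertex 2 is the only vertex of degree 5, so every automorphism fixes it; G is not vertex-transitive.

No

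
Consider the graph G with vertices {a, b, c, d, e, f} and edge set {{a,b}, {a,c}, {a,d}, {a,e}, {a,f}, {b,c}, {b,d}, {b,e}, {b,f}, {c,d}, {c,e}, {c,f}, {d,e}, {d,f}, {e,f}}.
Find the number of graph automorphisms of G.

720

All 6 vertices are pairwise adjacent: G = K_6. Every bijection on the vertex set is an automorphism of K_6; hence Aut(K_6) ≅ S_6, order 720.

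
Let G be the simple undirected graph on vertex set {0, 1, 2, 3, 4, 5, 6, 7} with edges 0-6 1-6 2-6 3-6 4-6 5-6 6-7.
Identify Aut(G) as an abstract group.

Vertex 6 has degree 7 and every other vertex has degree 1, so G is the star K_{1,7} with centre 6. The 7 leaves are pairwise interchangeable while the centre is fixed, giving Aut(G) = S_7.

the symmetric group on 7 letters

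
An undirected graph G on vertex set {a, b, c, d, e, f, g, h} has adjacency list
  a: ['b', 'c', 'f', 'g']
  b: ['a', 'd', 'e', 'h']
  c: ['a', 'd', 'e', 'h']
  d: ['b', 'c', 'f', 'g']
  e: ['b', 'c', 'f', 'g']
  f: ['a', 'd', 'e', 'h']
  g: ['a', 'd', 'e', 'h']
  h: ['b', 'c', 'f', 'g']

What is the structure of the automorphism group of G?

(S_4 × S_4) ⋊ Z_2

G is 4-regular and bipartite with parts {b, c, f, g} and {a, d, e, h} (each part is independent and every cross-pair is an edge), so G = K_{4,4}. Each part can be permuted independently (S_4 × S_4) and the two equal-size parts can also be swapped, giving (S_4 × S_4) ⋊ Z_2 of order 2·(4!)² = 1152.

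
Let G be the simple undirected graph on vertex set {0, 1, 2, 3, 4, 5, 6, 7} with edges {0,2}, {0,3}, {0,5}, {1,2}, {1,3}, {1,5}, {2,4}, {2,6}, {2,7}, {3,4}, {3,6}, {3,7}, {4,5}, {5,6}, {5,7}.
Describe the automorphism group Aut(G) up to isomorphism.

The vertices split by degree into {2, 3, 5} (degree 5) and {0, 1, 4, 6, 7} (degree 3); every edge runs between the two parts, so G is the complete bipartite graph K_{3,5}. The parts have unequal sizes, so no automorphism swaps them; each part is permuted independently, giving S_3 × S_5 of order 3!·5! = 720.

S_3 × S_5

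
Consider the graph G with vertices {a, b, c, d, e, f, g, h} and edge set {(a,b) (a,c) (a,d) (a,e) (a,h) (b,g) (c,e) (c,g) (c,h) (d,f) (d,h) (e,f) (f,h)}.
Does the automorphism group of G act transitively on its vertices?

No

Vertex a is the only vertex of degree 5, so every automorphism fixes it; G is not vertex-transitive.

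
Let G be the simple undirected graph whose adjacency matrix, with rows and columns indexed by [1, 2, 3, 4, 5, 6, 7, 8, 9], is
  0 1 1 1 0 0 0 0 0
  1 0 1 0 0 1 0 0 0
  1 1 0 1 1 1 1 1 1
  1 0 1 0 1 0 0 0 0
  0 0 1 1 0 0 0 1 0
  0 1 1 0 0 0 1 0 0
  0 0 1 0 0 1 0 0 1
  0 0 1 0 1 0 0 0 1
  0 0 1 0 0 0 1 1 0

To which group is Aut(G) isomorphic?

D_8

Vertex 3 is the unique vertex of degree 8; the remaining 8 vertices each have degree 3 and induce a cycle, so G is the wheel on 9 vertices with hub 3. With the hub fixed, the remaining symmetry is that of the rim cycle C_8, giving the dihedral group D_8.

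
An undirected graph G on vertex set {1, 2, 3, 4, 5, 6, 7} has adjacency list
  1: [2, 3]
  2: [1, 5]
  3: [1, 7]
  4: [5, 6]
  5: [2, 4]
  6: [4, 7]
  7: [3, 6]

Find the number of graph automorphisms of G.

14

Every vertex has degree 2 and the graph is connected, so G is the 7-cycle C_7. C_7 has 7 rotations and 7 reflections, so Aut(C_7) ≅ D_7 of order 14.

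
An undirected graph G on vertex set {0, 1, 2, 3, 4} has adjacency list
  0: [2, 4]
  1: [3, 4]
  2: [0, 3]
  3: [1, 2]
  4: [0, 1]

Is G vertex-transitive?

G is 2-regular and connected on 5 vertices, i.e. the cycle C_5. C_5 has 5 rotations and 5 reflections, so Aut(C_5) ≅ D_5 of order 10. Under this action every vertex can be carried to every other, so G is vertex-transitive.

Yes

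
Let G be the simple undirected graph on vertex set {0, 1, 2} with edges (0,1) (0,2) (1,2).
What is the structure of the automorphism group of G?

the symmetric group on 3 letters

Every vertex has degree 2, so G is the complete graph K_3. Any permutation of the 3 vertices preserves K_3, so Aut(K_3) = S_3 of order 3! = 6.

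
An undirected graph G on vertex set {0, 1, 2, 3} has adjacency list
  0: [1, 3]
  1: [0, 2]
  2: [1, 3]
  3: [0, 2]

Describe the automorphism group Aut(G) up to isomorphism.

G is 2-regular and bipartite on 2^2 = 4 vertices with girth 4; it is the hypercube graph Q_2. Aut(Q_2) consists of the signed permutations of the 2 coordinate axes: 2! permutations times 2^2 sign flips, so |Aut| = 2^2·2! = 8.

D_4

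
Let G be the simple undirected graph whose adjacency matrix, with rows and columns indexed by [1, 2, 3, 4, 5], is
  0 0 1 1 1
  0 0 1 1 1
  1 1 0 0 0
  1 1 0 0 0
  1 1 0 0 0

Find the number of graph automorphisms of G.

The vertices split by degree into {1, 2} (degree 3) and {3, 4, 5} (degree 2); every edge runs between the two parts, so G is the complete bipartite graph K_{2,3}. Automorphisms preserve the bipartition setwise (since the parts differ in size) and act as S_3 × S_2 within it; |Aut| = 12.

12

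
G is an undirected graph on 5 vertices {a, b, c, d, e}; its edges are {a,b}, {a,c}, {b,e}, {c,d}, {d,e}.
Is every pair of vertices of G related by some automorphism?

G is 2-regular and connected on 5 vertices, i.e. the cycle C_5. C_5 has 5 rotations and 5 reflections, so Aut(C_5) ≅ D_5 of order 10. This group acts transitively on the 5 vertices.

Yes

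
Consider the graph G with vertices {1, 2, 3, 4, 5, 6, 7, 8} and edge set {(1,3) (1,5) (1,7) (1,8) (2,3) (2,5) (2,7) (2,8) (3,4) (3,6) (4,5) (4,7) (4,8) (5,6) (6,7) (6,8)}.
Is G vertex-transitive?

Yes

G is 4-regular and bipartite with parts {1, 2, 4, 6} and {3, 5, 7, 8} (each part is independent and every cross-pair is an edge), so G = K_{4,4}. Aut(K_{4,4}) is the wreath product S_4 ≀ Z_2: permute within each part, then optionally swap the parts; |Aut| = 2·(4!)² = 1152. This group acts transitively on the 8 vertices.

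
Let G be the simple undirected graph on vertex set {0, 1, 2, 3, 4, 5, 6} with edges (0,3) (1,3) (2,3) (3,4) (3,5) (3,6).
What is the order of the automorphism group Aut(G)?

Vertex 3 has degree 6 and every other vertex has degree 1, so G is the star K_{1,6} with centre 3. The 6 leaves are pairwise interchangeable while the centre is fixed, giving Aut(G) = S_6.

720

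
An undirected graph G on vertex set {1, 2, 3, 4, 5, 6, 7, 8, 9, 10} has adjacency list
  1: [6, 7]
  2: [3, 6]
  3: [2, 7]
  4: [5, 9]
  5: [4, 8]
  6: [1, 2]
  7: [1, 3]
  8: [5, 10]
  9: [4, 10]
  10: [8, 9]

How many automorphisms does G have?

G has two connected components, {1, 2, 3, 6, 7} and {4, 5, 8, 9, 10}; each is 2-regular, so G = C_5 ⊔ C_5. Aut of a disjoint union of two copies of C_5 is the wreath product D_5 ≀ Z_2, of order 2·10² = 200.

200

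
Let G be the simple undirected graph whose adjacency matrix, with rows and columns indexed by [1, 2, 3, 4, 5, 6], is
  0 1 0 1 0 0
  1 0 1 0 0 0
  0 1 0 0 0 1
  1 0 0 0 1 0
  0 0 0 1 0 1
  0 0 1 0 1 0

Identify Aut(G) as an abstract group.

the dihedral group of order 12

Every vertex has degree 2 and the graph is connected, so G is the 6-cycle C_6. The automorphisms of the 6-cycle are exactly the symmetries of a regular 6-gon: the dihedral group D_6, |D_6| = 12.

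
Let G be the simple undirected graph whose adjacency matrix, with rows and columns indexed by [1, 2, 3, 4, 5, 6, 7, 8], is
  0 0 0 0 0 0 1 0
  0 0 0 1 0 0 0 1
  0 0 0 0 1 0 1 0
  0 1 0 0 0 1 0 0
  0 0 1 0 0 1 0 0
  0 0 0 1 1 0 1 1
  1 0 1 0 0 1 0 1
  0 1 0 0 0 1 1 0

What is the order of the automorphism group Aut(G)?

1

The degree sequence is [1, 2, 2, 2, 2, 4, 4, 3]. Checking the degree-preserving permutations of the vertex set shows that none except the identity preserves every edge, so Aut(G) is trivial.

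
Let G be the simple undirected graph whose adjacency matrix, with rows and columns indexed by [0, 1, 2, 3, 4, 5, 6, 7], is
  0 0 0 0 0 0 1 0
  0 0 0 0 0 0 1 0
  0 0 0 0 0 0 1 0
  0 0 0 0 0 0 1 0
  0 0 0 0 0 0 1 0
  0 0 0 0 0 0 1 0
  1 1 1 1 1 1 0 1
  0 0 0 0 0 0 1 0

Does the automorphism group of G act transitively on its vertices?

Vertex 6 is the only vertex of degree 7, so every automorphism fixes it; G is not vertex-transitive.

No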